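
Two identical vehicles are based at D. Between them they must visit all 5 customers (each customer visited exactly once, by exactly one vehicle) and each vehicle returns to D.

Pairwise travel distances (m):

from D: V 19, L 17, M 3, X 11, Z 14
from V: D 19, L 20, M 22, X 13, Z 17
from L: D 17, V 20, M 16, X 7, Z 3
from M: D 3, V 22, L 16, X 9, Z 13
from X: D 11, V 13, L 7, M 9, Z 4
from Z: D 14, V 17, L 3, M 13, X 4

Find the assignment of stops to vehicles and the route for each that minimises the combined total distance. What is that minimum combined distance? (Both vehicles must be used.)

Minimum combined distance: 62 m.

Check every non-empty split of the stops between the two vehicles; for each half take its own optimal tour:
  {V} + {L, M, X, Z}: 38 + 36 = 74
  {L} + {V, M, X, Z}: 34 + 52 = 86
  {V, L} + {M, X, Z}: 56 + 30 = 86
  {M} + {V, L, X, Z}: 6 + 56 = 62
  {V, M} + {L, X, Z}: 44 + 35 = 79
  {L, M} + {V, X, Z}: 36 + 50 = 86
  … (15 splits in total)
Best: vehicle 1 D → M → D = 6; vehicle 2 D → V → X → L → Z → D = 56; combined 62.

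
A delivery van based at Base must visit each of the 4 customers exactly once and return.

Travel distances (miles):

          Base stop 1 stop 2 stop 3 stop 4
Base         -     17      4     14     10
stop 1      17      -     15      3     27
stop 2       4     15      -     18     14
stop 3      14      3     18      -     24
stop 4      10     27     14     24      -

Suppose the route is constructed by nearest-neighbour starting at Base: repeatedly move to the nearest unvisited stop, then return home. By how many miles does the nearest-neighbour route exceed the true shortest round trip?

From Base: stop 2=4, stop 4=10, stop 3=14, stop 1=17 → choose stop 2 (4).
From stop 2: stop 4=14, stop 1=15, stop 3=18 → choose stop 4 (14).
From stop 4: stop 3=24, stop 1=27 → choose stop 3 (24).
From stop 3: stop 1=3 → choose stop 1 (3).
NN route Base → stop 2 → stop 4 → stop 3 → stop 1 → Base costs 62.
Optimal: Base → stop 2 → stop 1 → stop 3 → stop 4 → Base costs 56 (by enumerating all 12 distinct tours).
Excess = 62 − 56 = 6.

6 miles longer than the optimal tour.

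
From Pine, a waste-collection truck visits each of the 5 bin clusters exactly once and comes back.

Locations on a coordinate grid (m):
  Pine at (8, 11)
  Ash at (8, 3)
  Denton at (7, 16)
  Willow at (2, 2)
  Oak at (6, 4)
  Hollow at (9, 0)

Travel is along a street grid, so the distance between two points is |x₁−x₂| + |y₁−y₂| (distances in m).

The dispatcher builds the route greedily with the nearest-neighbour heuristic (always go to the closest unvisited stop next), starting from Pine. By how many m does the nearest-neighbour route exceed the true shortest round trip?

Pine: Denton=6, Ash=8, Oak=9, Hollow=12, Willow=15 ⇒ Denton
Denton: Oak=13, Ash=14, Hollow=18, Willow=19 ⇒ Oak
Oak: Ash=3, Willow=6, Hollow=7 ⇒ Ash
Ash: Hollow=4, Willow=7 ⇒ Hollow
Hollow: Willow=9 ⇒ Willow
NN route Pine → Denton → Oak → Ash → Hollow → Willow → Pine costs 50.
Optimal: Pine → Ash → Hollow → Willow → Oak → Denton → Pine costs 46 (by enumerating all 60 distinct tours).
Excess = 50 − 46 = 4.

Excess over optimum: 4 m.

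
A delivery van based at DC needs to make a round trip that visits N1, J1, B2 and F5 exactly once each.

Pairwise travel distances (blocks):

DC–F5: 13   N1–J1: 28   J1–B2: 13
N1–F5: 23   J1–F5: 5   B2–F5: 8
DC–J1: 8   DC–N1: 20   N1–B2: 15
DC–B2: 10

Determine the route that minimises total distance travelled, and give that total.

With 4 stops there are 4!/2 = 12 distinct round trips (a route and its reverse cost the same).
DC-N1-J1-B2-F5-DC: 20+28+13+8+13 = 82
DC-N1-J1-F5-B2-DC: 20+28+5+8+10 = 71
DC-N1-B2-J1-F5-DC: 20+15+13+5+13 = 66
DC-N1-B2-F5-J1-DC: 20+15+8+5+8 = 56
DC-N1-F5-J1-B2-DC: 20+23+5+13+10 = 71
DC-N1-F5-B2-J1-DC: 20+23+8+13+8 = 72
DC-J1-N1-B2-F5-DC: 8+28+15+8+13 = 72
DC-J1-N1-F5-B2-DC: 8+28+23+8+10 = 77
DC-J1-B2-N1-F5-DC: 8+13+15+23+13 = 72
DC-J1-F5-N1-B2-DC: 8+5+23+15+10 = 61
DC-B2-N1-J1-F5-DC: 10+15+28+5+13 = 71
DC-B2-J1-N1-F5-DC: 10+13+28+23+13 = 87
The minimum is 56.
One optimal route: DC → N1 → B2 → F5 → J1 → DC (or its reverse).

Shortest round trip = 56 blocks.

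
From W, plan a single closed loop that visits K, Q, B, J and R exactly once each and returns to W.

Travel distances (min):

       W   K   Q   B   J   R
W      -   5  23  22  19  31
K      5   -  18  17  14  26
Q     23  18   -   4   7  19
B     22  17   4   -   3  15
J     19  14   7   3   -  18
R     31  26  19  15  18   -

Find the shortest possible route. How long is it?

With 5 stops there are 5!/2 = 60 distinct round trips (a route and its reverse cost the same).
W → K → Q → B → J → R → W: 5+18+4+3+18+31 = 79
W → K → Q → B → R → J → W: 5+18+4+15+18+19 = 79
W → K → Q → J → B → R → W: 5+18+7+3+15+31 = 79
W → K → Q → J → R → B → W: 5+18+7+18+15+22 = 85
W → K → Q → R → B → J → W: 5+18+19+15+3+19 = 79
W → K → Q → R → J → B → W: 5+18+19+18+3+22 = 85
W → K → B → Q → J → R → W: 5+17+4+7+18+31 = 82
W → K → B → Q → R → J → W: 5+17+4+19+18+19 = 82
W → K → B → J → Q → R → W: 5+17+3+7+19+31 = 82
W → K → B → J → R → Q → W: 5+17+3+18+19+23 = 85
W → K → B → R → Q → J → W: 5+17+15+19+7+19 = 82
W → K → B → R → J → Q → W: 5+17+15+18+7+23 = 85
W → K → J → Q → B → R → W: 5+14+7+4+15+31 = 76
W → K → J → Q → R → B → W: 5+14+7+19+15+22 = 82
… (46 more)
The minimum is 76.
One optimal route: W → K → J → Q → B → R → W (or its reverse).

76 min — the shortest possible round trip.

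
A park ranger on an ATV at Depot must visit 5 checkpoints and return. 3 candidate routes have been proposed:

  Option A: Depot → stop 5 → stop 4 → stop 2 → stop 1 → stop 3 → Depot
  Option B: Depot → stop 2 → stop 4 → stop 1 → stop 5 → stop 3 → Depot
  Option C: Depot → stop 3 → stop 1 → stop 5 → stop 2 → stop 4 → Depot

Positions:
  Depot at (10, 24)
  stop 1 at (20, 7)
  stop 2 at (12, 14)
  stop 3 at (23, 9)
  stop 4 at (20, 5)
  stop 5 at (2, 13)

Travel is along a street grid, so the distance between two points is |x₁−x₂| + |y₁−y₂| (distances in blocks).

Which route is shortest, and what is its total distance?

Option A: 19 + 26 + 17 + 15 + 5 + 28 = 110
Option B: 12 + 17 + 2 + 24 + 25 + 28 = 108
Option C: 28 + 5 + 24 + 11 + 17 + 29 = 114

Shortest is Option B, total 108 blocks.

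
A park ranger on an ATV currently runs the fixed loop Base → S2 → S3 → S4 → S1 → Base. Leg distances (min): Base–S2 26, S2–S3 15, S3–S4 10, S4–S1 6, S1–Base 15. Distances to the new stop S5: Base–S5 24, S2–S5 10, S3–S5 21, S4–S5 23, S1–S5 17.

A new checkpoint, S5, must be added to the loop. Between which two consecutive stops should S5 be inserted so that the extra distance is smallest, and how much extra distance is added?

Insertion cost between consecutive stops i–j is d(i,S5) + d(S5,j) − d(i,j):
  between Base and S2: 24 + 10 − 26 = 8
  between S2 and S3: 10 + 21 − 15 = 16
  between S3 and S4: 21 + 23 − 10 = 34
  between S4 and S1: 23 + 17 − 6 = 34
  between S1 and Base: 17 + 24 − 15 = 26
Cheapest insertion is between Base and S2, adding 8.
New total = 72 + 8 = 80.

+8 min — insert S5 between Base and S2.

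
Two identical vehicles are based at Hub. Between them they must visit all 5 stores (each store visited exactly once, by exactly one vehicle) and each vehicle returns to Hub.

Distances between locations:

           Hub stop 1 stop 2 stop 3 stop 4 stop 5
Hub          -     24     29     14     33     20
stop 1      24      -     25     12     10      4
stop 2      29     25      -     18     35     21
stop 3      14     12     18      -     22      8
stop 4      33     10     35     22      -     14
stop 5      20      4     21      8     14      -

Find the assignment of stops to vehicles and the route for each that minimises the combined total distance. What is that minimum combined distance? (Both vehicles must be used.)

Check every non-empty split of the stops between the two vehicles; for each half take its own optimal tour:
  {stop 1} + {stop 2, stop 3, stop 4, stop 5}: 48 + 100 = 148
  {stop 2} + {stop 1, stop 3, stop 4, stop 5}: 58 + 69 = 127
  {stop 1, stop 2} + {stop 3, stop 4, stop 5}: 78 + 69 = 147
  {stop 3} + {stop 1, stop 2, stop 4, stop 5}: 28 + 97 = 125
  {stop 1, stop 3} + {stop 2, stop 4, stop 5}: 50 + 97 = 147
  {stop 2, stop 3} + {stop 1, stop 4, stop 5}: 61 + 67 = 128
  … (15 splits in total)
Best: vehicle 1 Hub → stop 3 → Hub = 28; vehicle 2 Hub → stop 2 → stop 5 → stop 1 → stop 4 → Hub = 97; combined 125.

125 — the smallest possible combined total.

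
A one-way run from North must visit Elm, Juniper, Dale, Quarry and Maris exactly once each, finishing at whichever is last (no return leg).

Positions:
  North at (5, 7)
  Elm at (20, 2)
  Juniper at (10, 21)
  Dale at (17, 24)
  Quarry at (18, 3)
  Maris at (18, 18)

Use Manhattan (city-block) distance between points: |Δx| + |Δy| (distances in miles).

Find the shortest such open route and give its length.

54 miles — the minimum one-way total.

There are 5! = 120 possible orderings.
North → Elm → Juniper → Dale → Quarry → Maris: 20+29+10+22+15 = 96
North → Elm → Juniper → Dale → Maris → Quarry: 20+29+10+7+15 = 81
North → Elm → Juniper → Quarry → Dale → Maris: 20+29+26+22+7 = 104
North → Elm → Juniper → Quarry → Maris → Dale: 20+29+26+15+7 = 97
North → Elm → Juniper → Maris → Dale → Quarry: 20+29+11+7+22 = 89
North → Elm → Juniper → Maris → Quarry → Dale: 20+29+11+15+22 = 97
North → Elm → Dale → Juniper → Quarry → Maris: 20+25+10+26+15 = 96
North → Elm → Dale → Juniper → Maris → Quarry: 20+25+10+11+15 = 81
North → Elm → Dale → Quarry → Juniper → Maris: 20+25+22+26+11 = 104
North → Elm → Dale → Quarry → Maris → Juniper: 20+25+22+15+11 = 93
North → Elm → Dale → Maris → Juniper → Quarry: 20+25+7+11+26 = 89
North → Elm → Dale → Maris → Quarry → Juniper: 20+25+7+15+26 = 93
North → Elm → Quarry → Juniper → Dale → Maris: 20+3+26+10+7 = 66
North → Elm → Quarry → Juniper → Maris → Dale: 20+3+26+11+7 = 67
… (106 more)
North → Juniper → Dale → Maris → Quarry → Elm: 19+10+7+15+3 = 54  ← best
The minimum is 54.
One shortest path: North → Juniper → Dale → Maris → Quarry → Elm.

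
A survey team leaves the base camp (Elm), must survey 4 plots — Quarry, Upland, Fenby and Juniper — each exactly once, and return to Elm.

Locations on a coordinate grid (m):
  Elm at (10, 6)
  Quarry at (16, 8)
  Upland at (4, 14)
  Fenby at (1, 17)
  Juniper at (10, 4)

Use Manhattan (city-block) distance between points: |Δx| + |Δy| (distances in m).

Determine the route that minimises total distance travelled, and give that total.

Shortest round trip = 56 m.

With 4 stops there are 4!/2 = 12 distinct round trips (a route and its reverse cost the same).
Elm → Quarry → Upland → Fenby → Juniper → Elm: 8+18+6+22+2 = 56
Elm → Quarry → Upland → Juniper → Fenby → Elm: 8+18+16+22+20 = 84
Elm → Quarry → Fenby → Upland → Juniper → Elm: 8+24+6+16+2 = 56
Elm → Quarry → Fenby → Juniper → Upland → Elm: 8+24+22+16+14 = 84
Elm → Quarry → Juniper → Upland → Fenby → Elm: 8+10+16+6+20 = 60
Elm → Quarry → Juniper → Fenby → Upland → Elm: 8+10+22+6+14 = 60
Elm → Upland → Quarry → Fenby → Juniper → Elm: 14+18+24+22+2 = 80
Elm → Upland → Quarry → Juniper → Fenby → Elm: 14+18+10+22+20 = 84
Elm → Upland → Fenby → Quarry → Juniper → Elm: 14+6+24+10+2 = 56
Elm → Upland → Juniper → Quarry → Fenby → Elm: 14+16+10+24+20 = 84
Elm → Fenby → Quarry → Upland → Juniper → Elm: 20+24+18+16+2 = 80
Elm → Fenby → Upland → Quarry → Juniper → Elm: 20+6+18+10+2 = 56
The minimum is 56.
One optimal route: Elm → Quarry → Upland → Fenby → Juniper → Elm (or its reverse).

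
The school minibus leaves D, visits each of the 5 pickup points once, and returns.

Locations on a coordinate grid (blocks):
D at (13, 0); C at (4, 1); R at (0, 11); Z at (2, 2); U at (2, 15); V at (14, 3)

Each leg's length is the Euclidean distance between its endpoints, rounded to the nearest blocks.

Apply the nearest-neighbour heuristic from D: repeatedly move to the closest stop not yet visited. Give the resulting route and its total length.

At D the remaining stops are V 3, C 9, Z 11, R 17, U 19; go to V.
At V the remaining stops are C 10, Z 12, R 16, U 17; go to C.
At C the remaining stops are Z 2, R 11, U 14; go to Z.
At Z the remaining stops are R 9, U 13; go to R.
At R the remaining stops are U 4; go to U.
Return U→D: 19.
Total = 3 + 10 + 2 + 9 + 4 + 19 = 47.

Nearest-neighbour total = 47 blocks; route D → V → C → Z → R → U → D.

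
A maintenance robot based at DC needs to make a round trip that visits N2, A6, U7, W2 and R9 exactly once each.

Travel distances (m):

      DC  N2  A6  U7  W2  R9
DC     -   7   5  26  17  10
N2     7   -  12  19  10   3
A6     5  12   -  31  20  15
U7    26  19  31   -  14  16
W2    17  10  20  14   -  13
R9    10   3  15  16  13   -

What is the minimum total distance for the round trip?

DC - N2 - A6 - U7 - W2 - R9 - DC: 7+12+31+14+13+10 = 87
DC - N2 - A6 - U7 - R9 - W2 - DC: 7+12+31+16+13+17 = 96
DC - N2 - A6 - W2 - U7 - R9 - DC: 7+12+20+14+16+10 = 79
DC - N2 - A6 - W2 - R9 - U7 - DC: 7+12+20+13+16+26 = 94
DC - N2 - A6 - R9 - U7 - W2 - DC: 7+12+15+16+14+17 = 81
DC - N2 - A6 - R9 - W2 - U7 - DC: 7+12+15+13+14+26 = 87
DC - N2 - U7 - A6 - W2 - R9 - DC: 7+19+31+20+13+10 = 100
DC - N2 - U7 - A6 - R9 - W2 - DC: 7+19+31+15+13+17 = 102
DC - N2 - U7 - W2 - A6 - R9 - DC: 7+19+14+20+15+10 = 85
DC - N2 - U7 - W2 - R9 - A6 - DC: 7+19+14+13+15+5 = 73
DC - N2 - U7 - R9 - A6 - W2 - DC: 7+19+16+15+20+17 = 94
DC - N2 - U7 - R9 - W2 - A6 - DC: 7+19+16+13+20+5 = 80
DC - N2 - W2 - A6 - U7 - R9 - DC: 7+10+20+31+16+10 = 94
DC - N2 - W2 - A6 - R9 - U7 - DC: 7+10+20+15+16+26 = 94
… (46 more)
DC - N2 - R9 - U7 - W2 - A6 - DC: 7+3+16+14+20+5 = 65  ← best
The minimum is 65.
One optimal route: DC → N2 → R9 → U7 → W2 → A6 → DC (or its reverse).

65 m — the shortest possible round trip.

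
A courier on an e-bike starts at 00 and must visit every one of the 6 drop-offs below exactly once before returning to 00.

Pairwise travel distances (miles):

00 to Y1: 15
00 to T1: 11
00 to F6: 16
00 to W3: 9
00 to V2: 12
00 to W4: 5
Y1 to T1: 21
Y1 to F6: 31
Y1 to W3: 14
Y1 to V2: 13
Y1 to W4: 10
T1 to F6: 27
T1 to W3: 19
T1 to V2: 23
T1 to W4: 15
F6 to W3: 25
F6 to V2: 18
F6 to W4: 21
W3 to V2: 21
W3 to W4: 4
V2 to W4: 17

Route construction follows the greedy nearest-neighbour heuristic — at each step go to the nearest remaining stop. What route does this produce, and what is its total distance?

92 miles along 00 → W4 → W3 → Y1 → V2 → F6 → T1 → 00.

From 00: distances to unvisited — W4=5, W3=9, T1=11, V2=12, Y1=15, F6=16. Nearest is W4 (5).
From W4: distances to unvisited — W3=4, Y1=10, T1=15, V2=17, F6=21. Nearest is W3 (4).
From W3: distances to unvisited — Y1=14, T1=19, V2=21, F6=25. Nearest is Y1 (14).
From Y1: distances to unvisited — V2=13, T1=21, F6=31. Nearest is V2 (13).
From V2: distances to unvisited — F6=18, T1=23. Nearest is F6 (18).
From F6: distances to unvisited — T1=27. Nearest is T1 (27).
Return T1→00: 11.
Total = 5 + 4 + 14 + 13 + 18 + 27 + 11 = 92.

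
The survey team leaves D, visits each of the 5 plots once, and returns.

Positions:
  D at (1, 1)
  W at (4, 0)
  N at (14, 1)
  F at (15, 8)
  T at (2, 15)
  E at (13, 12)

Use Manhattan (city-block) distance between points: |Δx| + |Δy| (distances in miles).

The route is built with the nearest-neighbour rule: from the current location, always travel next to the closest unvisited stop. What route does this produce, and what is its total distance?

From D: distances to unvisited — W=4, N=13, T=15, F=21, E=23. Nearest is W (4).
From W: distances to unvisited — N=11, T=17, F=19, E=21. Nearest is N (11).
From N: distances to unvisited — F=8, E=12, T=26. Nearest is F (8).
From F: distances to unvisited — E=6, T=20. Nearest is E (6).
From E: distances to unvisited — T=14. Nearest is T (14).
Return T→D: 15.
Total = 4 + 11 + 8 + 6 + 14 + 15 = 58.

Nearest-neighbour total = 58 miles; route D → W → N → F → E → T → D.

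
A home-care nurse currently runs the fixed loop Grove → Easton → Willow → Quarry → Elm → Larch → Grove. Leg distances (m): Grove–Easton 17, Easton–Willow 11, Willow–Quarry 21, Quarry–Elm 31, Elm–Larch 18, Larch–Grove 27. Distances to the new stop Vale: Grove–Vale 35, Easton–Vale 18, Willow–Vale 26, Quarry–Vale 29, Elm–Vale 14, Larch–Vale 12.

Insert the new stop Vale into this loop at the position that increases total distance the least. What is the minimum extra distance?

Minimum extra distance: 8 m, inserting Vale between Elm and Larch.

Insertion cost between consecutive stops i–j is d(i,Vale) + d(Vale,j) − d(i,j):
  between Grove and Easton: 35 + 18 − 17 = 36
  between Easton and Willow: 18 + 26 − 11 = 33
  between Willow and Quarry: 26 + 29 − 21 = 34
  between Quarry and Elm: 29 + 14 − 31 = 12
  between Elm and Larch: 14 + 12 − 18 = 8
  between Larch and Grove: 12 + 35 − 27 = 20
Cheapest insertion is between Elm and Larch, adding 8.
New total = 125 + 8 = 133.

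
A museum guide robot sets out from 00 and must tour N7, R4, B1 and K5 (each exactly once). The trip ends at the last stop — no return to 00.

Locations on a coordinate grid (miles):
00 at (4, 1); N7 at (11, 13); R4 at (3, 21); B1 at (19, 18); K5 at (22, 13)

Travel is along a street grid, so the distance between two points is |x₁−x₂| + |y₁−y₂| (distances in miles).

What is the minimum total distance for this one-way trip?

There are 4! = 24 possible orderings.
00 - N7 - R4 - B1 - K5: 19+16+19+8 = 62
00 - N7 - R4 - K5 - B1: 19+16+27+8 = 70
00 - N7 - B1 - R4 - K5: 19+13+19+27 = 78
00 - N7 - B1 - K5 - R4: 19+13+8+27 = 67
00 - N7 - K5 - R4 - B1: 19+11+27+19 = 76
00 - N7 - K5 - B1 - R4: 19+11+8+19 = 57
00 - R4 - N7 - B1 - K5: 21+16+13+8 = 58
00 - R4 - N7 - K5 - B1: 21+16+11+8 = 56
00 - R4 - B1 - N7 - K5: 21+19+13+11 = 64
00 - R4 - B1 - K5 - N7: 21+19+8+11 = 59
00 - R4 - K5 - N7 - B1: 21+27+11+13 = 72
00 - R4 - K5 - B1 - N7: 21+27+8+13 = 69
00 - B1 - N7 - R4 - K5: 32+13+16+27 = 88
00 - B1 - N7 - K5 - R4: 32+13+11+27 = 83
… (10 more)
The minimum is 56.
One shortest path: 00 → R4 → N7 → K5 → B1.

Shortest open route: 56 miles.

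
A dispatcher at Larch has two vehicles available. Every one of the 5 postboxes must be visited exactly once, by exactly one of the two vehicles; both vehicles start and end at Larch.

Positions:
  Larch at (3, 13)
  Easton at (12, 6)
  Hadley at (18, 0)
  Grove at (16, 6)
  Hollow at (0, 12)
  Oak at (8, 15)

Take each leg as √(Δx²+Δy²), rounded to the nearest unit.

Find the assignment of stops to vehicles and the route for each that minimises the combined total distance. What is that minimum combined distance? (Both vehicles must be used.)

Try each way of splitting the stops between the two vehicles (each non-empty) and, for each split, find the best tour for each vehicle:
  {Easton} + {Hadley, Grove, Hollow, Oak}: 22 + 48 = 70
  {Hadley} + {Easton, Grove, Hollow, Oak}: 40 + 37 = 77
  {Easton, Hadley} + {Grove, Hollow, Oak}: 39 + 37 = 76
  {Grove} + {Easton, Hadley, Hollow, Oak}: 30 + 47 = 77
  {Easton, Grove} + {Hadley, Hollow, Oak}: 30 + 48 = 78
  {Hadley, Grove} + {Easton, Hollow, Oak}: 41 + 31 = 72
  … (15 splits in total)
  {Hollow} + {Easton, Hadley, Grove, Oak}: 6 + 42 = 48  ← best
Best: vehicle 1 Larch → Hollow → Larch = 6; vehicle 2 Larch → Easton → Hadley → Grove → Oak → Larch = 42; combined 48.

48 — the smallest possible combined total.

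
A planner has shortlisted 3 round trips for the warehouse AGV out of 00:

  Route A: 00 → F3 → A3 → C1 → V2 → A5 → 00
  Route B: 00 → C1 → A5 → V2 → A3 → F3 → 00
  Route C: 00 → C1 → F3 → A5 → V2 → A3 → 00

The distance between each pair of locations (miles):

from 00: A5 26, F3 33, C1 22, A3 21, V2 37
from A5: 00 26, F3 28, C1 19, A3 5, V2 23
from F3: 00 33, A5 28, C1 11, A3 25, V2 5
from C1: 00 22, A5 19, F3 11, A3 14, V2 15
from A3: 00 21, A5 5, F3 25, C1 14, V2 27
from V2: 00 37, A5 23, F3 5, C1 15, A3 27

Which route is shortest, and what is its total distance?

Shortest is Route C, total 132 miles.

Route A: 33 + 25 + 14 + 15 + 23 + 26 = 136
Route B: 22 + 19 + 23 + 27 + 25 + 33 = 149
Route C: 22 + 11 + 28 + 23 + 27 + 21 = 132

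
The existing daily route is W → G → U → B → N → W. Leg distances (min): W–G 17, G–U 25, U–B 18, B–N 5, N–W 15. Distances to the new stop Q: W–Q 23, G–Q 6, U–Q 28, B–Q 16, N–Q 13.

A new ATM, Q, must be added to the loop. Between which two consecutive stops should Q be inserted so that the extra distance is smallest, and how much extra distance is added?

Insertion cost between consecutive stops i–j is d(i,Q) + d(Q,j) − d(i,j):
  between W and G: 23 + 6 − 17 = 12
  between G and U: 6 + 28 − 25 = 9
  between U and B: 28 + 16 − 18 = 26
  between B and N: 16 + 13 − 5 = 24
  between N and W: 13 + 23 − 15 = 21
Cheapest insertion is between G and U, adding 9.
New total = 80 + 9 = 89.

Minimum extra distance: 9 min, inserting Q between G and U.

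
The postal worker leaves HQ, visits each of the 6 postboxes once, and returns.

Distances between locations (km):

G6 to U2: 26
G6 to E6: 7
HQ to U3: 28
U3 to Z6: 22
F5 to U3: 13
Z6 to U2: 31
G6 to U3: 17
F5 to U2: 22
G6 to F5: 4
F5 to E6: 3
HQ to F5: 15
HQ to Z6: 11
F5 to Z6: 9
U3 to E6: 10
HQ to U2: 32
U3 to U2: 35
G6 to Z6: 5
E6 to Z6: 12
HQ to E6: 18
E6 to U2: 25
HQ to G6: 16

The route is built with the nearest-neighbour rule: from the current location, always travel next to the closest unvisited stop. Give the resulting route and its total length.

100 km along HQ → Z6 → G6 → F5 → E6 → U3 → U2 → HQ.

HQ → [Z6:11 / F5:15 / G6:16 / E6:18 / U3:28 / U2:32] → Z6 (11)
Z6 → [G6:5 / F5:9 / E6:12 / U3:22 / U2:31] → G6 (5)
G6 → [F5:4 / E6:7 / U3:17 / U2:26] → F5 (4)
F5 → [E6:3 / U3:13 / U2:22] → E6 (3)
E6 → [U3:10 / U2:25] → U3 (10)
U3 → [U2:35] → U2 (35)
Return U2→HQ: 32.
Total = 11 + 5 + 4 + 3 + 10 + 35 + 32 = 100.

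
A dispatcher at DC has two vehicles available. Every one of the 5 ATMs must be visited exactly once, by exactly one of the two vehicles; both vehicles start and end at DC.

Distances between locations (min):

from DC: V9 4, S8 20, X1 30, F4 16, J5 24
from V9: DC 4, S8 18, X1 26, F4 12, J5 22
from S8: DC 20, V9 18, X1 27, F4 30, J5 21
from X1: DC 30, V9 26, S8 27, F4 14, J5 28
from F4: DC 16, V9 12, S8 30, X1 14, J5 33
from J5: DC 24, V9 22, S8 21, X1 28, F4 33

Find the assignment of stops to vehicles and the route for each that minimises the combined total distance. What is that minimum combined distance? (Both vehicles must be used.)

Check every non-empty split of the stops between the two vehicles; for each half take its own optimal tour:
  {V9} + {S8, X1, F4, J5}: 8 + 99 = 107
  {S8} + {V9, X1, F4, J5}: 40 + 82 = 122
  {V9, S8} + {X1, F4, J5}: 42 + 82 = 124
  {X1} + {V9, S8, F4, J5}: 60 + 90 = 150
  {V9, X1} + {S8, F4, J5}: 60 + 90 = 150
  {S8, X1} + {V9, F4, J5}: 77 + 73 = 150
  … (15 splits in total)
Best: vehicle 1 DC → V9 → DC = 8; vehicle 2 DC → S8 → J5 → X1 → F4 → DC = 99; combined 107.

107 min — the smallest possible combined total.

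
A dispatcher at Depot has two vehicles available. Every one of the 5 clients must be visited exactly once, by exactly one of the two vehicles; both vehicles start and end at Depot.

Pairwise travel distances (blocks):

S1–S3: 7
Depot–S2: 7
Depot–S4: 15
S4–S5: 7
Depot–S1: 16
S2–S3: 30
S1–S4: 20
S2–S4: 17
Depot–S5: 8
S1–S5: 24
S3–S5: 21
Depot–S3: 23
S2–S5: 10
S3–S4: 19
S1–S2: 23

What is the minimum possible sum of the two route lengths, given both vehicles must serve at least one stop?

Minimum combined distance: 71 blocks.

Check every non-empty split of the stops between the two vehicles; for each half take its own optimal tour:
  {S1} + {S2, S3, S4, S5}: 32 + 66 = 98
  {S2} + {S1, S3, S4, S5}: 14 + 57 = 71
  {S1, S2} + {S3, S4, S5}: 46 + 57 = 103
  {S3} + {S1, S2, S4, S5}: 46 + 60 = 106
  {S1, S3} + {S2, S4, S5}: 46 + 39 = 85
  {S2, S3} + {S1, S4, S5}: 60 + 51 = 111
  … (15 splits in total)
Best: vehicle 1 Depot → S2 → Depot = 14; vehicle 2 Depot → S1 → S3 → S4 → S5 → Depot = 57; combined 71.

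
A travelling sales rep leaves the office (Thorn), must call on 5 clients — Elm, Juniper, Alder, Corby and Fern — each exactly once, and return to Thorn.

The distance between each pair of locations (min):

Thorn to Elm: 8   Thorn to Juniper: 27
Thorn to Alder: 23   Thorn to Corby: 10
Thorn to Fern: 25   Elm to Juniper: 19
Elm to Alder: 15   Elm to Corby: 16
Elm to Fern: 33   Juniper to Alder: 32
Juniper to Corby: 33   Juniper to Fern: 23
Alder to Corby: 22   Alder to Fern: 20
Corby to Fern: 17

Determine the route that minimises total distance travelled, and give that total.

102 min — the shortest possible round trip.

There are 60 distinct closed tours to check (reversals are equivalent).
Thorn → Elm → Juniper → Alder → Corby → Fern → Thorn: 8+19+32+22+17+25 = 123
Thorn → Elm → Juniper → Alder → Fern → Corby → Thorn: 8+19+32+20+17+10 = 106
Thorn → Elm → Juniper → Corby → Alder → Fern → Thorn: 8+19+33+22+20+25 = 127
Thorn → Elm → Juniper → Corby → Fern → Alder → Thorn: 8+19+33+17+20+23 = 120
Thorn → Elm → Juniper → Fern → Alder → Corby → Thorn: 8+19+23+20+22+10 = 102
Thorn → Elm → Juniper → Fern → Corby → Alder → Thorn: 8+19+23+17+22+23 = 112
Thorn → Elm → Alder → Juniper → Corby → Fern → Thorn: 8+15+32+33+17+25 = 130
Thorn → Elm → Alder → Juniper → Fern → Corby → Thorn: 8+15+32+23+17+10 = 105
Thorn → Elm → Alder → Corby → Juniper → Fern → Thorn: 8+15+22+33+23+25 = 126
Thorn → Elm → Alder → Corby → Fern → Juniper → Thorn: 8+15+22+17+23+27 = 112
Thorn → Elm → Alder → Fern → Juniper → Corby → Thorn: 8+15+20+23+33+10 = 109
Thorn → Elm → Alder → Fern → Corby → Juniper → Thorn: 8+15+20+17+33+27 = 120
Thorn → Elm → Corby → Juniper → Alder → Fern → Thorn: 8+16+33+32+20+25 = 134
Thorn → Elm → Corby → Juniper → Fern → Alder → Thorn: 8+16+33+23+20+23 = 123
… (46 more)
The minimum is 102.
One optimal route: Thorn → Elm → Juniper → Fern → Alder → Corby → Thorn (or its reverse).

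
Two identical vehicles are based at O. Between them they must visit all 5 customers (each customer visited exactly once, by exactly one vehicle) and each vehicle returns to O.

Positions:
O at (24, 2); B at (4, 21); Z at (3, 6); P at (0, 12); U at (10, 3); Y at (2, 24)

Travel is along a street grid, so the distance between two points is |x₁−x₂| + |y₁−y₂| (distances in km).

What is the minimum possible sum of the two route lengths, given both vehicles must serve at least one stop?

Check every non-empty split of the stops between the two vehicles; for each half take its own optimal tour:
  {B} + {Z, P, U, Y}: 78 + 92 = 170
  {Z} + {B, P, U, Y}: 50 + 92 = 142
  {B, Z} + {P, U, Y}: 80 + 92 = 172
  {P} + {B, Z, U, Y}: 68 + 88 = 156
  {B, P} + {Z, U, Y}: 86 + 88 = 174
  {Z, P} + {B, U, Y}: 68 + 88 = 156
  … (15 splits in total)
  {U} + {B, Z, P, Y}: 30 + 92 = 122  ← best
Best: vehicle 1 O → U → O = 30; vehicle 2 O → B → Y → P → Z → O = 92; combined 122.

Minimum combined distance: 122 km.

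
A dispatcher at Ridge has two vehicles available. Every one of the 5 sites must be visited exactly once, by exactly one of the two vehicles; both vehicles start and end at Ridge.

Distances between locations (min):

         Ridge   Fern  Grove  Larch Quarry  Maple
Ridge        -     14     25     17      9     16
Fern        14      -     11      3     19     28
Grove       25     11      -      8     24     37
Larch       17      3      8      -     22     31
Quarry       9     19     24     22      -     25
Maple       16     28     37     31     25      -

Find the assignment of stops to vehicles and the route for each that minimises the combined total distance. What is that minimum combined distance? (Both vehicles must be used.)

Minimum combined distance: 90 min.

Try each way of splitting the stops between the two vehicles (each non-empty) and, for each split, find the best tour for each vehicle:
  {Fern} + {Grove, Larch, Quarry, Maple}: 28 + 88 = 116
  {Grove} + {Fern, Larch, Quarry, Maple}: 50 + 78 = 128
  {Fern, Grove} + {Larch, Quarry, Maple}: 50 + 78 = 128
  {Larch} + {Fern, Grove, Quarry, Maple}: 34 + 88 = 122
  {Fern, Larch} + {Grove, Quarry, Maple}: 34 + 86 = 120
  {Grove, Larch} + {Fern, Quarry, Maple}: 50 + 72 = 122
  … (15 splits in total)
  {Fern, Grove, Larch, Quarry} + {Maple}: 58 + 32 = 90  ← best
Best: vehicle 1 Ridge → Fern → Larch → Grove → Quarry → Ridge = 58; vehicle 2 Ridge → Maple → Ridge = 32; combined 90.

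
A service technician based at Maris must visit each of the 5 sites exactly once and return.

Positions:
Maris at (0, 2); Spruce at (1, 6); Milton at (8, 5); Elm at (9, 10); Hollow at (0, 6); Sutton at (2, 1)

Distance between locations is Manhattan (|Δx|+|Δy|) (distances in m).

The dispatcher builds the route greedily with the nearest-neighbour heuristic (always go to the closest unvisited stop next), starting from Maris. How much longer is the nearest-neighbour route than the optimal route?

Maris: Sutton=3, Hollow=4, Spruce=5, Milton=11, Elm=17 ⇒ Sutton
Sutton: Spruce=6, Hollow=7, Milton=10, Elm=16 ⇒ Spruce
Spruce: Hollow=1, Milton=8, Elm=12 ⇒ Hollow
Hollow: Milton=9, Elm=13 ⇒ Milton
Milton: Elm=6 ⇒ Elm
NN route Maris → Sutton → Spruce → Hollow → Milton → Elm → Maris costs 42.
Optimal: Maris → Hollow → Spruce → Elm → Milton → Sutton → Maris costs 36 (by enumerating all 60 distinct tours).
Excess = 42 − 36 = 6.

The nearest-neighbour route is 6 m longer than optimal.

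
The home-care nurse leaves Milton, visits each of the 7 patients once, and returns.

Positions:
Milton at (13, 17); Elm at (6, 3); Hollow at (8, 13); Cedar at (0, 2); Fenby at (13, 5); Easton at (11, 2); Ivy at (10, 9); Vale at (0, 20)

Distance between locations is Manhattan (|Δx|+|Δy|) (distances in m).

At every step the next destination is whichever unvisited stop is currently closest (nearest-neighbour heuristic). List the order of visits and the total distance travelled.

Nearest-neighbour total = 74 m; route Milton → Hollow → Ivy → Fenby → Easton → Elm → Cedar → Vale → Milton.

Milton → [Hollow:9 / Ivy:11 / Fenby:12 / Vale:16 / Easton:17 / Elm:21 / Cedar:28] → Hollow (9)
Hollow → [Ivy:6 / Elm:12 / Fenby:13 / Easton:14 / Vale:15 / Cedar:19] → Ivy (6)
Ivy → [Fenby:7 / Easton:8 / Elm:10 / Cedar:17 / Vale:21] → Fenby (7)
Fenby → [Easton:5 / Elm:9 / Cedar:16 / Vale:28] → Easton (5)
Easton → [Elm:6 / Cedar:11 / Vale:29] → Elm (6)
Elm → [Cedar:7 / Vale:23] → Cedar (7)
Cedar → [Vale:18] → Vale (18)
Return Vale→Milton: 16.
Total = 9 + 6 + 7 + 5 + 6 + 7 + 18 + 16 = 74.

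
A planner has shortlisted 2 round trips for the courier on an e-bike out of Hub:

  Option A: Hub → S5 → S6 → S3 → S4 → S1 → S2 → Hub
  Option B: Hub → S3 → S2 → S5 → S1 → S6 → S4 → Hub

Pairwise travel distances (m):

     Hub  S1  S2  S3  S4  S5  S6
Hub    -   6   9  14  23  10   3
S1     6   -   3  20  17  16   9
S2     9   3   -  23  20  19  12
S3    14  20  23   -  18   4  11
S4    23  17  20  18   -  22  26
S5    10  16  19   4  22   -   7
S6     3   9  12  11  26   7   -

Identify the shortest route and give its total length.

Shortest is Option A, total 75 m.

Option A: 10 + 7 + 11 + 18 + 17 + 3 + 9 = 75
Option B: 14 + 23 + 19 + 16 + 9 + 26 + 23 = 130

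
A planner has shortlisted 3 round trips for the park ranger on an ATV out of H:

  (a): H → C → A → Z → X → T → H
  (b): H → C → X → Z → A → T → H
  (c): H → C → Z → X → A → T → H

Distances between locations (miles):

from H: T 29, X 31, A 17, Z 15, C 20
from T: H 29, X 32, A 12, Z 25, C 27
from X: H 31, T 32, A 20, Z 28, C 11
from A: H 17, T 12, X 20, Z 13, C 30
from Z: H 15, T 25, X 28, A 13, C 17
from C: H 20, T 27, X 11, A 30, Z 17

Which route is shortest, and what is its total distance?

113 miles — (b) is the shortest.

(a): 20 + 30 + 13 + 28 + 32 + 29 = 152
(b): 20 + 11 + 28 + 13 + 12 + 29 = 113
(c): 20 + 17 + 28 + 20 + 12 + 29 = 126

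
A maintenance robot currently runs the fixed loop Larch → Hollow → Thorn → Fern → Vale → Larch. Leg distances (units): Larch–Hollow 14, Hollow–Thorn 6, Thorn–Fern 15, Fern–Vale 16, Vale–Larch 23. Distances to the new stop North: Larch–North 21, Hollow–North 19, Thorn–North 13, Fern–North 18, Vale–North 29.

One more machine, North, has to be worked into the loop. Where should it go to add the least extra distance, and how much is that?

Insertion cost between consecutive stops i–j is d(i,North) + d(North,j) − d(i,j):
  between Larch and Hollow: 21 + 19 − 14 = 26
  between Hollow and Thorn: 19 + 13 − 6 = 26
  between Thorn and Fern: 13 + 18 − 15 = 16
  between Fern and Vale: 18 + 29 − 16 = 31
  between Vale and Larch: 29 + 21 − 23 = 27
Cheapest insertion is between Thorn and Fern, adding 16.
New total = 74 + 16 = 90.

Adding 16 by placing North on the Thorn–Fern leg.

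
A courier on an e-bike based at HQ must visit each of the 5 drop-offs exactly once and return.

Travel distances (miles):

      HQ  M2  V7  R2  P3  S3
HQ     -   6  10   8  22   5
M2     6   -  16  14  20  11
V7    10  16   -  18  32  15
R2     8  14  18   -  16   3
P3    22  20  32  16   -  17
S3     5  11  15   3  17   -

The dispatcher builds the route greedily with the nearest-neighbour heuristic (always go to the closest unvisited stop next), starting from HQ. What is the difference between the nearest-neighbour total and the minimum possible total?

Excess over optimum: 22 miles.

HQ: S3=5, M2=6, R2=8, V7=10, P3=22 ⇒ S3
S3: R2=3, M2=11, V7=15, P3=17 ⇒ R2
R2: M2=14, P3=16, V7=18 ⇒ M2
M2: V7=16, P3=20 ⇒ V7
V7: P3=32 ⇒ P3
NN route HQ → S3 → R2 → M2 → V7 → P3 → HQ costs 92.
Optimal: HQ → M2 → P3 → R2 → S3 → V7 → HQ costs 70 (by enumerating all 60 distinct tours).
Excess = 92 − 70 = 22.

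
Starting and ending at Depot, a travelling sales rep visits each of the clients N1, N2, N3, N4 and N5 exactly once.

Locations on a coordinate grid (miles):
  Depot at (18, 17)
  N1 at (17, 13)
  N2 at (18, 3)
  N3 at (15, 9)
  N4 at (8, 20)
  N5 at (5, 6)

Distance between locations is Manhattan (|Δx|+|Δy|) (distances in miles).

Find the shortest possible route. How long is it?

There are 60 distinct closed tours to check (reversals are equivalent).
Depot→N1→N2→N3→N4→N5→Depot: 5+11+9+18+17+24 = 84
Depot→N1→N2→N3→N5→N4→Depot: 5+11+9+13+17+13 = 68
Depot→N1→N2→N4→N3→N5→Depot: 5+11+27+18+13+24 = 98
Depot→N1→N2→N4→N5→N3→Depot: 5+11+27+17+13+11 = 84
Depot→N1→N2→N5→N3→N4→Depot: 5+11+16+13+18+13 = 76
Depot→N1→N2→N5→N4→N3→Depot: 5+11+16+17+18+11 = 78
Depot→N1→N3→N2→N4→N5→Depot: 5+6+9+27+17+24 = 88
Depot→N1→N3→N2→N5→N4→Depot: 5+6+9+16+17+13 = 66
Depot→N1→N3→N4→N2→N5→Depot: 5+6+18+27+16+24 = 96
Depot→N1→N3→N4→N5→N2→Depot: 5+6+18+17+16+14 = 76
Depot→N1→N3→N5→N2→N4→Depot: 5+6+13+16+27+13 = 80
Depot→N1→N3→N5→N4→N2→Depot: 5+6+13+17+27+14 = 82
Depot→N1→N4→N2→N3→N5→Depot: 5+16+27+9+13+24 = 94
Depot→N1→N4→N2→N5→N3→Depot: 5+16+27+16+13+11 = 88
… (46 more)
The minimum is 66.
One optimal route: Depot → N1 → N3 → N2 → N5 → N4 → Depot (or its reverse).

Minimum total distance: 66 miles.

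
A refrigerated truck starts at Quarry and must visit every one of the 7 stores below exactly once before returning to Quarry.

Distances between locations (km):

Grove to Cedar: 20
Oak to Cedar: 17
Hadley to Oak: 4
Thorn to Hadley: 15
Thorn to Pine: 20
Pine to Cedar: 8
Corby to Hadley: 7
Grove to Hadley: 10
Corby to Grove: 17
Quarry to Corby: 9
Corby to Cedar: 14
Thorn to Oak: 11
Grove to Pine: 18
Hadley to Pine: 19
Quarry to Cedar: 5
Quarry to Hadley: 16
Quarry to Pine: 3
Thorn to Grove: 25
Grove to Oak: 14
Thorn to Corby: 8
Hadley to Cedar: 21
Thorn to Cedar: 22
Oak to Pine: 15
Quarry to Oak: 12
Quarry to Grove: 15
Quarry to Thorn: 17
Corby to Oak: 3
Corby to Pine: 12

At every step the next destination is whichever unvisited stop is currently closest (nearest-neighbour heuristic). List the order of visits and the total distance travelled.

Total distance 84 km via the nearest-neighbour route Quarry → Pine → Cedar → Corby → Oak → Hadley → Grove → Thorn → Quarry.

Quarry → [Pine:3 / Cedar:5 / Corby:9 / Oak:12 / Grove:15 / Hadley:16 / Thorn:17] → Pine (3)
Pine → [Cedar:8 / Corby:12 / Oak:15 / Grove:18 / Hadley:19 / Thorn:20] → Cedar (8)
Cedar → [Corby:14 / Oak:17 / Grove:20 / Hadley:21 / Thorn:22] → Corby (14)
Corby → [Oak:3 / Hadley:7 / Thorn:8 / Grove:17] → Oak (3)
Oak → [Hadley:4 / Thorn:11 / Grove:14] → Hadley (4)
Hadley → [Grove:10 / Thorn:15] → Grove (10)
Grove → [Thorn:25] → Thorn (25)
Return Thorn→Quarry: 17.
Total = 3 + 8 + 14 + 3 + 4 + 10 + 25 + 17 = 84.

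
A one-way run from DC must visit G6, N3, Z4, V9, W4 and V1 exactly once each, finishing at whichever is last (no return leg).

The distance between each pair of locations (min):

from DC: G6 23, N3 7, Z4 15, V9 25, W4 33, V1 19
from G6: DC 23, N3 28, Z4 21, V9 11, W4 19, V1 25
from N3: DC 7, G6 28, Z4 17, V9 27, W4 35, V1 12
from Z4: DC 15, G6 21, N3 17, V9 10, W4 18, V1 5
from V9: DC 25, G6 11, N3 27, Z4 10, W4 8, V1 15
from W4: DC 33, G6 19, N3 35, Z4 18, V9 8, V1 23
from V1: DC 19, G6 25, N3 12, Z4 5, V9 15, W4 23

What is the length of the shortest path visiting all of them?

There are 6! = 720 possible orderings.
DC→G6→N3→Z4→V9→W4→V1: 23+28+17+10+8+23 = 109
DC→G6→N3→Z4→V9→V1→W4: 23+28+17+10+15+23 = 116
DC→G6→N3→Z4→W4→V9→V1: 23+28+17+18+8+15 = 109
DC→G6→N3→Z4→W4→V1→V9: 23+28+17+18+23+15 = 124
DC→G6→N3→Z4→V1→V9→W4: 23+28+17+5+15+8 = 96
DC→G6→N3→Z4→V1→W4→V9: 23+28+17+5+23+8 = 104
DC→G6→N3→V9→Z4→W4→V1: 23+28+27+10+18+23 = 129
DC→G6→N3→V9→Z4→V1→W4: 23+28+27+10+5+23 = 116
… (712 more)
DC→N3→V1→Z4→V9→W4→G6: 7+12+5+10+8+19 = 61  ← best
The minimum is 61.
One shortest path: DC → N3 → V1 → Z4 → V9 → W4 → G6.

Shortest open route: 61 min.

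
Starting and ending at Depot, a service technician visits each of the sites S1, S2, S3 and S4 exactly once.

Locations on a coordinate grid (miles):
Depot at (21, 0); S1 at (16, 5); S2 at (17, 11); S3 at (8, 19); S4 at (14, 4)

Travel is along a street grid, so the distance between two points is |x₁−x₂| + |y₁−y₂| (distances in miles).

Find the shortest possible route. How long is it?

Depot→S1→S2→S3→S4→Depot: 10+7+17+21+11 = 66
Depot→S1→S2→S4→S3→Depot: 10+7+10+21+32 = 80
Depot→S1→S3→S2→S4→Depot: 10+22+17+10+11 = 70
Depot→S1→S3→S4→S2→Depot: 10+22+21+10+15 = 78
Depot→S1→S4→S2→S3→Depot: 10+3+10+17+32 = 72
Depot→S1→S4→S3→S2→Depot: 10+3+21+17+15 = 66
Depot→S2→S1→S3→S4→Depot: 15+7+22+21+11 = 76
Depot→S2→S1→S4→S3→Depot: 15+7+3+21+32 = 78
Depot→S2→S3→S1→S4→Depot: 15+17+22+3+11 = 68
Depot→S2→S4→S1→S3→Depot: 15+10+3+22+32 = 82
Depot→S3→S1→S2→S4→Depot: 32+22+7+10+11 = 82
Depot→S3→S2→S1→S4→Depot: 32+17+7+3+11 = 70
The minimum is 66.
One optimal route: Depot → S1 → S2 → S3 → S4 → Depot (or its reverse).

66 miles — the shortest possible round trip.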